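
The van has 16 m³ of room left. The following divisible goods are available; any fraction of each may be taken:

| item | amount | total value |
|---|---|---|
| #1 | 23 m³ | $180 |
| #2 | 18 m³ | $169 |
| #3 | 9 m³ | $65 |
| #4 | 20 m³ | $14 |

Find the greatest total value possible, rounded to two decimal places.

150.22

Take in order of value per unit:
- #2 (169/18 per unit): 16 of 18 → value 16×169/18 = 150.2222, running total 150.22
Total 150.22.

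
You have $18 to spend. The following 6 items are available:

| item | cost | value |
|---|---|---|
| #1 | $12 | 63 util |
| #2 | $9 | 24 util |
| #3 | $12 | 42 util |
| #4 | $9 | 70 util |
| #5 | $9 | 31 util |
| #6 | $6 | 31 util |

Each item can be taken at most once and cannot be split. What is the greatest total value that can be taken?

101 util

This is a 0/1 knapsack; check combinations near the capacity.
- #4+#6: cost 9+6=15, value 70+31=101
- #4+#5: cost 9+9=18, value 70+31=101
- #2+#4: cost 9+9=18, value 24+70=94
Best: 101 util.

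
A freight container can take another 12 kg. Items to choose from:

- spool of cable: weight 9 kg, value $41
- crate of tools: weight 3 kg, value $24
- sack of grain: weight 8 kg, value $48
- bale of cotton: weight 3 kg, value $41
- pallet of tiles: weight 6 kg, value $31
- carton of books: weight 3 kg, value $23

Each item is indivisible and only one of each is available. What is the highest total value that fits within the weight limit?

$96

Check high-value combinations within 12 kg:
- crate of tools+bale of cotton+pallet of tiles: weight 3+3+6=12, value 24+41+31=96
- bale of cotton+pallet of tiles+carton of books: weight 3+6+3=12, value 41+31+23=95
- sack of grain+bale of cotton: weight 8+3=11, value 48+41=89
- crate of tools+bale of cotton+carton of books: weight 3+3+3=9, value 24+41+23=88
- spool of cable+bale of cotton: weight 9+3=12, value 41+41=82
Best: $96.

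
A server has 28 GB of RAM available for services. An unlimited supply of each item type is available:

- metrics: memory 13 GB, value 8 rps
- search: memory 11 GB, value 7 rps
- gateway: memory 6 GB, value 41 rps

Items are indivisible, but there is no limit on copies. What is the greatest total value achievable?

Best value-per-unit is gateway at 41/6, and filling with it alone uses memory 4×6=24. No mix of the others beats 4×41 = 164.

164 rps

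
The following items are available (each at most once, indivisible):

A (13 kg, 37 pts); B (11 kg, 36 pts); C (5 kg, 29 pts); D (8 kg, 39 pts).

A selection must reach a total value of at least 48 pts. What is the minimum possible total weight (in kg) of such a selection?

13

Subsets with value ≥ 48, sorted by total weight:
- C+D: weight 13, value 68
- B+C: weight 16, value 65
Minimum weight: 13 kg.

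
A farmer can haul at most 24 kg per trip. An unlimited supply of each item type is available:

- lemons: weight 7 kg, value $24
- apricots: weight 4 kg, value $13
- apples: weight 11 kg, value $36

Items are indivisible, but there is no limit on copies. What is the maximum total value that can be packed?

$78

Best value-per-unit is lemons at 24/7; filling with it alone gives 3×24 = 72.
Optimal mix: 6×apricots → weight 24, value 78.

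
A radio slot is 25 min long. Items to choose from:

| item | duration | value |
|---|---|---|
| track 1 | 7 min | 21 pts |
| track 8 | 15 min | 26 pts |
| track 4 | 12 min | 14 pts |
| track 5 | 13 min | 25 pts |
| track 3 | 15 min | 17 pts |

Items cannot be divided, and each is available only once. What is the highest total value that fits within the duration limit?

This is a 0/1 knapsack; check combinations near the capacity.
- track 1+track 8: duration 7+15=22, value 21+26=47
- track 1+track 5: duration 7+13=20, value 21+25=46
- track 4+track 5: duration 12+13=25, value 14+25=39
- track 1+track 3: duration 7+15=22, value 21+17=38
Best: 47 pts.

47 pts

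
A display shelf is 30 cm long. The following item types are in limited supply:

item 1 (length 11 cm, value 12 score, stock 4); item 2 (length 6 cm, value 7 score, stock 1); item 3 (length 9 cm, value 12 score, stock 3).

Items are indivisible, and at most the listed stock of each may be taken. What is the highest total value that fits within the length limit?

36 score

Top feasible selections:
- 3×item 3: length 27, value 36
- 1×item 1 + 2×item 3: length 29, value 36
Best: 36 score.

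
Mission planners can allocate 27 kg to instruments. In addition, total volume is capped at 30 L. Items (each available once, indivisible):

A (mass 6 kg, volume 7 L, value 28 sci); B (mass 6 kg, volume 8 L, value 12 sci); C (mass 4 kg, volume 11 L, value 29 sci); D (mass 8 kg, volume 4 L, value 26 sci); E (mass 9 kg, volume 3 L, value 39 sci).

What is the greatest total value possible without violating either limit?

122 sci

Feasible sets respecting both limits:
- A+C+D+E: mass 27, volume 25, value 122
- A+B+C+E: mass 25, volume 29, value 108
- B+C+D+E: mass 27, volume 26, value 106
Best: 122 sci.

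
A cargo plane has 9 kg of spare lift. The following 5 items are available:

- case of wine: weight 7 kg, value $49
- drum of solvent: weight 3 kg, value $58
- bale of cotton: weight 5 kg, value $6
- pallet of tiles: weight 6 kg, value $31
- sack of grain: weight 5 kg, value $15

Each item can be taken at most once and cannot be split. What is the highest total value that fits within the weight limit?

$89

This is a 0/1 knapsack; check combinations near the capacity.
- drum of solvent+pallet of tiles: weight 3+6=9, value 58+31=89
- drum of solvent+sack of grain: weight 3+5=8, value 58+15=73
- drum of solvent+bale of cotton: weight 3+5=8, value 58+6=64
Best: $89.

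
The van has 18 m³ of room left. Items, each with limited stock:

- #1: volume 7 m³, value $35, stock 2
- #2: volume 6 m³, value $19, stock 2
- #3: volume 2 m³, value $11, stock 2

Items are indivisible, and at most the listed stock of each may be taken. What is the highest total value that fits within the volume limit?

$92

Best selections within volume 18 and stock limits:
- 2×#1 + 2×#3: volume 18, value 92
- 2×#1 + 1×#3: volume 16, value 81
- 1×#1 + 1×#2 + 2×#3: volume 17, value 76
Best: $92.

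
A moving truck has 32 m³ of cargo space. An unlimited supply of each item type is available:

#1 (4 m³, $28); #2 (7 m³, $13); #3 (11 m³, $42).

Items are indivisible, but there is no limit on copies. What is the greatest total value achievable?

Best value-per-unit is #1 at 28/4, and filling with it alone uses volume 8×4=32. No mix of the others beats 8×28 = 224.

$224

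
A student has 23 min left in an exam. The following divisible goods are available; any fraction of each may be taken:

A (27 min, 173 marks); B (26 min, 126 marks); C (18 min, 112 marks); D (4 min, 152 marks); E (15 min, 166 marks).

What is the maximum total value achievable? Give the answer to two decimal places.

Take in order of value per unit:
- D (152/4 per unit): all 4 → value 152, running total 152.00
- E (166/15 per unit): all 15 → value 166, running total 318.00
- A (173/27 per unit): 4 of 27 → value 4×173/27 = 25.6296, running total 343.63
Total 343.63.

343.63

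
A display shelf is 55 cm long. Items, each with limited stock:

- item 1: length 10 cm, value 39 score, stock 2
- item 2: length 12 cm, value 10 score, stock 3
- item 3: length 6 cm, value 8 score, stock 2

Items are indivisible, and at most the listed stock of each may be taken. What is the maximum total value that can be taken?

Top feasible selections:
- 2×item 1 + 2×item 2 + 1×item 3: length 50, value 106
- 2×item 1 + 1×item 2 + 2×item 3: length 44, value 104
- 2×item 1 + 2×item 2: length 44, value 98
Best: 106 score.

106 score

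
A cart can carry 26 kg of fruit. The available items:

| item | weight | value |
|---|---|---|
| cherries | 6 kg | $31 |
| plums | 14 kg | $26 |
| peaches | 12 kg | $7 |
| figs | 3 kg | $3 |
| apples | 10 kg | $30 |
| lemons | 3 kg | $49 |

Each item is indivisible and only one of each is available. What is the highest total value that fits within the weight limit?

Check high-value combinations within 26 kg:
- cherries+figs+apples+lemons: weight 6+3+10+3=22, value 31+3+30+49=113
- cherries+apples+lemons: weight 6+10+3=19, value 31+30+49=110
- cherries+plums+figs+lemons: weight 6+14+3+3=26, value 31+26+3+49=109
- cherries+plums+lemons: weight 6+14+3=23, value 31+26+49=106
Best: $113.

$113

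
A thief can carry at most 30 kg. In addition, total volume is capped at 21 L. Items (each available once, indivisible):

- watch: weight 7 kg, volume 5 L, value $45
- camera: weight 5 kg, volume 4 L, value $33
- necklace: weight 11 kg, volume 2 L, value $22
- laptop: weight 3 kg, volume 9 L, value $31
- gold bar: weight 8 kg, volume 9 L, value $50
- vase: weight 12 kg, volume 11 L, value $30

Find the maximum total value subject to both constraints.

$131

Feasible sets respecting both limits:
- watch+camera+necklace+laptop: weight 26, volume 20, value 131
- watch+camera+gold bar: weight 20, volume 18, value 128
- watch+necklace+gold bar: weight 26, volume 16, value 117
Best: $131.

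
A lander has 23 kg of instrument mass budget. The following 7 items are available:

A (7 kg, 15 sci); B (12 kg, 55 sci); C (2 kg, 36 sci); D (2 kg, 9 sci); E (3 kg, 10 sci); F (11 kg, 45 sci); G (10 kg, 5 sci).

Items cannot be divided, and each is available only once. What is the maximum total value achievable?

115 sci

Check high-value combinations within 23 kg:
- A+B+C+D: mass 7+12+2+2=23, value 15+55+36+9=115
- B+C+D+E: mass 12+2+2+3=19, value 55+36+9+10=110
- A+B+C: mass 7+12+2=21, value 15+55+36=106
- A+C+E+F: mass 7+2+3+11=23, value 15+36+10+45=106
- A+C+D+F: mass 7+2+2+11=22, value 15+36+9+45=105
Best: 115 sci.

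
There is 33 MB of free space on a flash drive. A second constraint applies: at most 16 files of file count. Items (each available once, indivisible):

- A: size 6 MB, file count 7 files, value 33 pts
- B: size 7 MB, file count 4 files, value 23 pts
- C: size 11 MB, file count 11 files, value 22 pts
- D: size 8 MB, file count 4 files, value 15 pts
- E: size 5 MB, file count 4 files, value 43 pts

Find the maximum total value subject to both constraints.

99 pts

Feasible sets respecting both limits:
- A+B+E: size 18, file count 15, value 99
- A+D+E: size 19, file count 15, value 91
- B+D+E: size 20, file count 12, value 81
Best: 99 pts.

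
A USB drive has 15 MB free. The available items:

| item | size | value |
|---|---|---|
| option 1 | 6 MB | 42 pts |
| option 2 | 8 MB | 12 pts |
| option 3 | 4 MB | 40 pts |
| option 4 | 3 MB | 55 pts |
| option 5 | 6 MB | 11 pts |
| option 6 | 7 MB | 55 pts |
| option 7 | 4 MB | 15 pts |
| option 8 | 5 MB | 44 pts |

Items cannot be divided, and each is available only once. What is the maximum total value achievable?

Check high-value combinations within 15 MB:
- option 4+option 6+option 8: size 3+7+5=15, value 55+55+44=154
- option 3+option 4+option 6: size 4+3+7=14, value 40+55+55=150
- option 1+option 4+option 8: size 6+3+5=14, value 42+55+44=141
- option 3+option 4+option 8: size 4+3+5=12, value 40+55+44=139
Best: 154 pts.

154 pts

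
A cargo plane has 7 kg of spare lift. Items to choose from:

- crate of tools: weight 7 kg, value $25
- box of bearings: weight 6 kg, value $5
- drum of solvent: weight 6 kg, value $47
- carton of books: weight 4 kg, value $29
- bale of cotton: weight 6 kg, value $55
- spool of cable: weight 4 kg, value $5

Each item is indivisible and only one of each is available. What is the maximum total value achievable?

Check high-value combinations within 7 kg:
- bale of cotton: weight 6, value 55
- drum of solvent: weight 6, value 47
- carton of books: weight 4, value 29
Best: $55.

$55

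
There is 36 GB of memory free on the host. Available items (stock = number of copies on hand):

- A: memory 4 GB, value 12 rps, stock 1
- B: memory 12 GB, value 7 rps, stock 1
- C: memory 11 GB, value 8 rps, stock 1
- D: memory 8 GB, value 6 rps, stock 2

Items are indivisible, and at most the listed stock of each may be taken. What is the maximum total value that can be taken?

Top feasible selections:
- 1×A + 1×B + 1×C + 1×D: memory 35, value 33
- 1×A + 1×C + 2×D: memory 31, value 32
Best: 33 rps.

33 rps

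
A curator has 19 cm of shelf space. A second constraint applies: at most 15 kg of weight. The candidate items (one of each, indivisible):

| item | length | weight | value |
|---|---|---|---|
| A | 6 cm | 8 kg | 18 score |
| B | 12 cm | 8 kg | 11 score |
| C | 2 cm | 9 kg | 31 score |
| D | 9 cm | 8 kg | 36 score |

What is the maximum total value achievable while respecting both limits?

Feasible sets respecting both limits:
- D: length 9, weight 8, value 36
- C: length 2, weight 9, value 31
- A: length 6, weight 8, value 18
Best: 36 score.

36 score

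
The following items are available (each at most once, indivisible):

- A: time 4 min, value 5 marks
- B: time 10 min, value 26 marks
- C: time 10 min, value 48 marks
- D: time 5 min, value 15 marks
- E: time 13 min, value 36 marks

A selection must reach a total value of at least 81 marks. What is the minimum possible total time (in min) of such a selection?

Subsets with value ≥ 81, sorted by total time:
- C+E: time 23, value 84
- B+C+D: time 25, value 89
Minimum time: 23 min.

23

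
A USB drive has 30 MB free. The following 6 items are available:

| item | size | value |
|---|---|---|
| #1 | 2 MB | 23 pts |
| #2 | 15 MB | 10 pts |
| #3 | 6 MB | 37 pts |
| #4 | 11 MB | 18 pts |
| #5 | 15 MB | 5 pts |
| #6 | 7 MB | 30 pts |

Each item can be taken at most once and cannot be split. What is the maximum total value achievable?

Check high-value combinations within 30 MB:
- #1+#3+#4+#6: size 2+6+11+7=26, value 23+37+18+30=108
- #1+#2+#3+#6: size 2+15+6+7=30, value 23+10+37+30=100
- #1+#3+#5+#6: size 2+6+15+7=30, value 23+37+5+30=95
Best: 108 pts.

108 pts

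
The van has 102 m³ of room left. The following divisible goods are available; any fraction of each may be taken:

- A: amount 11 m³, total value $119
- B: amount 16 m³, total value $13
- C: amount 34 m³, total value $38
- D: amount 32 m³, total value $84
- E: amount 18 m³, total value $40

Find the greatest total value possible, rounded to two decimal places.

Take in order of value per unit:
- A (119/11 per unit): all 11 → value 119, running total 119.00
- D (84/32 per unit): all 32 → value 84, running total 203.00
- E (40/18 per unit): all 18 → value 40, running total 243.00
- C (38/34 per unit): all 34 → value 38, running total 281.00
- B (13/16 per unit): 7 of 16 → value 7×13/16 = 5.6875, running total 286.69
Total 286.69.

286.69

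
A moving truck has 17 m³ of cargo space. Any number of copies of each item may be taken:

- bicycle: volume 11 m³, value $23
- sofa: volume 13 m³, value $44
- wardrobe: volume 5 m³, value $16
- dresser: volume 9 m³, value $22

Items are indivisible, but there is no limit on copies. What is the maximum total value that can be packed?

Best value-per-unit is sofa at 44/13; filling with it alone gives 1×44 = 44.
Optimal mix: 3×wardrobe → volume 15, value 48.

$48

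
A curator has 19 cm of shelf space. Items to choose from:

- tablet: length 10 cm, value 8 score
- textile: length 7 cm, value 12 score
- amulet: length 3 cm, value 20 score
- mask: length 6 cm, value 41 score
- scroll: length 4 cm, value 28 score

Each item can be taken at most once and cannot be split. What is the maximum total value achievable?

89 score

Check high-value combinations within 19 cm:
- amulet+mask+scroll: length 3+6+4=13, value 20+41+28=89
- textile+mask+scroll: length 7+6+4=17, value 12+41+28=81
- textile+amulet+mask: length 7+3+6=16, value 12+20+41=73
- mask+scroll: length 6+4=10, value 41+28=69
Best: 89 score.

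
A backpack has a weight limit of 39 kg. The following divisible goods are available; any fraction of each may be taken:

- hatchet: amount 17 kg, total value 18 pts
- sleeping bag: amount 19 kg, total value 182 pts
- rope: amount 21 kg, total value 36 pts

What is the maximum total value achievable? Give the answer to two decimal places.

Take in order of value per unit:
- sleeping bag (182/19 per unit): all 19 → value 182, running total 182.00
- rope (36/21 per unit): 20 of 21 → value 20×36/21 = 34.2857, running total 216.29
Total 216.29.

216.29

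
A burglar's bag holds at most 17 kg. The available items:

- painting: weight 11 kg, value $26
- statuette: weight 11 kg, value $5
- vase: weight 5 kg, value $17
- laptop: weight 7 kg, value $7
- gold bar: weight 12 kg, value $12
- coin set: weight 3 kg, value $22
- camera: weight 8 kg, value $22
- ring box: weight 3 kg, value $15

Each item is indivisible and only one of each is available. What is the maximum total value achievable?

$63

Check high-value combinations within 17 kg:
- painting+coin set+ring box: weight 11+3+3=17, value 26+22+15=63
- vase+coin set+camera: weight 5+3+8=16, value 17+22+22=61
- coin set+camera+ring box: weight 3+8+3=14, value 22+22+15=59
- vase+coin set+ring box: weight 5+3+3=11, value 17+22+15=54
Best: $63.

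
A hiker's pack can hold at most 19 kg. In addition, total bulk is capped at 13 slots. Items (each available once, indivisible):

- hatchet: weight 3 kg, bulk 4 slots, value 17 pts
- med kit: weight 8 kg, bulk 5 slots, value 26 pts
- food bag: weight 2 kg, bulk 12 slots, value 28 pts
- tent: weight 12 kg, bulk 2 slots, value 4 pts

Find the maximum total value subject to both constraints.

Feasible sets respecting both limits:
- hatchet+med kit: weight 11, bulk 9, value 43
- food bag: weight 2, bulk 12, value 28
- med kit: weight 8, bulk 5, value 26
Best: 43 pts.

43 pts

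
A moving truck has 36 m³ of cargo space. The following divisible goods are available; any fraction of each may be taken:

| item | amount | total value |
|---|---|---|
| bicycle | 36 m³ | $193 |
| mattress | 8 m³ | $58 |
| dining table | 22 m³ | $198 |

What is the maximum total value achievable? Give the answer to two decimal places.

288.17

Take in order of value per unit:
- dining table (198/22 per unit): all 22 → value 198, running total 198.00
- mattress (58/8 per unit): all 8 → value 58, running total 256.00
- bicycle (193/36 per unit): 6 of 36 → value 6×193/36 = 32.1667, running total 288.17
Total 288.17.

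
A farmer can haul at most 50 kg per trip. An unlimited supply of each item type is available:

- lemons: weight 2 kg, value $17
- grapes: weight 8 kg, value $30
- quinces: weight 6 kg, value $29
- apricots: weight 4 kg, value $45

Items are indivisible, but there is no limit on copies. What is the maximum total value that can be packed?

$557

Best value-per-unit is apricots at 45/4; filling with it alone gives 12×45 = 540.
Optimal mix: 1×lemons + 12×apricots → weight 50, value 557.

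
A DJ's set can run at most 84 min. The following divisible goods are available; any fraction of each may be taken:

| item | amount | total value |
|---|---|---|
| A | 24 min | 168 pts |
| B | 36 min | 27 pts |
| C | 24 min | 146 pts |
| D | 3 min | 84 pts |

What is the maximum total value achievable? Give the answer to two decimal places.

Take in order of value per unit:
- D (84/3 per unit): all 3 → value 84, running total 84.00
- A (168/24 per unit): all 24 → value 168, running total 252.00
- C (146/24 per unit): all 24 → value 146, running total 398.00
- B (27/36 per unit): 33 of 36 → value 33×27/36 = 24.7500, running total 422.75
Total 422.75.

422.75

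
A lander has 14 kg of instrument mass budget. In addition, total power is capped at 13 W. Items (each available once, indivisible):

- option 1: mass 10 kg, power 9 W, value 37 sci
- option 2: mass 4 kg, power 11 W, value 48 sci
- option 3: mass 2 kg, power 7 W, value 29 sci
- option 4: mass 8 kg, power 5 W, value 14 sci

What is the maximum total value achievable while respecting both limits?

Feasible sets respecting both limits:
- option 2: mass 4, power 11, value 48
- option 3+option 4: mass 10, power 12, value 43
- option 1: mass 10, power 9, value 37
- option 3: mass 2, power 7, value 29
Best: 48 sci.

48 sci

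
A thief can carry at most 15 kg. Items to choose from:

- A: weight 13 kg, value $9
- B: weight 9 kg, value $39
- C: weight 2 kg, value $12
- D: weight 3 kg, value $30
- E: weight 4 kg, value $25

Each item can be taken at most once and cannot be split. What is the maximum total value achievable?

$81

This is a 0/1 knapsack; check combinations near the capacity.
- B+C+D: weight 9+2+3=14, value 39+12+30=81
- B+C+E: weight 9+2+4=15, value 39+12+25=76
- B+D: weight 9+3=12, value 39+30=69
- C+D+E: weight 2+3+4=9, value 12+30+25=67
- B+E: weight 9+4=13, value 39+25=64
Best: $81.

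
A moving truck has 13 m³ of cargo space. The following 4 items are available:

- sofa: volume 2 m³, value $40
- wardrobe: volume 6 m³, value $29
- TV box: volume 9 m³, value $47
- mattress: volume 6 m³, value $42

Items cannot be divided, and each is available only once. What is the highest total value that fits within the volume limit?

This is a 0/1 knapsack; check combinations near the capacity.
- sofa+TV box: volume 2+9=11, value 40+47=87
- sofa+mattress: volume 2+6=8, value 40+42=82
- wardrobe+mattress: volume 6+6=12, value 29+42=71
- sofa+wardrobe: volume 2+6=8, value 40+29=69
Best: $87.

$87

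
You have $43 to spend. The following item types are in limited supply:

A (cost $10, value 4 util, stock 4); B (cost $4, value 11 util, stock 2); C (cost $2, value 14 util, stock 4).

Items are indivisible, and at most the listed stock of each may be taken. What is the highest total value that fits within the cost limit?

86 util

Top feasible selections:
- 2×A + 2×B + 4×C: cost 36, value 86
- 1×A + 2×B + 4×C: cost 26, value 82
- 3×A + 1×B + 4×C: cost 42, value 79
Best: 86 util.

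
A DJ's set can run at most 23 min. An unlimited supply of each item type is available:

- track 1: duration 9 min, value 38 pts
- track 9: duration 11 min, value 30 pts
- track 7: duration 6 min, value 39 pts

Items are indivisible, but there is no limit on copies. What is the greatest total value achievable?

117 pts

Best value-per-unit is track 7 at 39/6, and filling with it alone uses duration 3×6=18. No mix of the others beats 3×39 = 117.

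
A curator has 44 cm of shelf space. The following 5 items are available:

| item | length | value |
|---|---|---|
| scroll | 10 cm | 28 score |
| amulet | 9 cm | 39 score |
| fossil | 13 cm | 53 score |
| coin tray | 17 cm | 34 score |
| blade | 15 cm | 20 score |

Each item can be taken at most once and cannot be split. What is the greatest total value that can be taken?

126 score

Check high-value combinations within 44 cm:
- amulet+fossil+coin tray: length 9+13+17=39, value 39+53+34=126
- scroll+amulet+fossil: length 10+9+13=32, value 28+39+53=120
- scroll+fossil+coin tray: length 10+13+17=40, value 28+53+34=115
Best: 126 score.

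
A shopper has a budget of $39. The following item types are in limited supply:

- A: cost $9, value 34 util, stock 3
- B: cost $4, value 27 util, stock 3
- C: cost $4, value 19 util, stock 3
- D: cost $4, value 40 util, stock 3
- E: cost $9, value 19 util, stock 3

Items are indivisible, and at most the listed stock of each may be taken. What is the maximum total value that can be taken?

Best selections within cost 39 and stock limits:
- 3×B + 3×C + 3×D: cost 36, value 258
- 1×A + 3×B + 1×C + 3×D: cost 37, value 254
- 1×A + 2×B + 2×C + 3×D: cost 37, value 246
Best: 258 util.

258 util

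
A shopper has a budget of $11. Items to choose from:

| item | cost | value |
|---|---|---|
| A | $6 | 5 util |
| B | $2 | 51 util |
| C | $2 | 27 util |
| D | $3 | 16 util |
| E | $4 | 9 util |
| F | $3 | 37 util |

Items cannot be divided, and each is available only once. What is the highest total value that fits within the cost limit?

Check high-value combinations within $11:
- B+C+D+F: cost 2+2+3+3=10, value 51+27+16+37=131
- B+C+E+F: cost 2+2+4+3=11, value 51+27+9+37=124
- B+C+F: cost 2+2+3=7, value 51+27+37=115
- B+D+F: cost 2+3+3=8, value 51+16+37=104
Best: 131 util.

131 util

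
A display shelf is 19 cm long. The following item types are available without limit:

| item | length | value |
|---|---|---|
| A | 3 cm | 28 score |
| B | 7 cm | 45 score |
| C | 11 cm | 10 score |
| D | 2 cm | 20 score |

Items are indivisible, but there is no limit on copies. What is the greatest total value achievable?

Best value-per-unit is D at 20/2; filling with it alone gives 9×20 = 180.
Optimal mix: 1×A + 8×D → length 19, value 188.

188 score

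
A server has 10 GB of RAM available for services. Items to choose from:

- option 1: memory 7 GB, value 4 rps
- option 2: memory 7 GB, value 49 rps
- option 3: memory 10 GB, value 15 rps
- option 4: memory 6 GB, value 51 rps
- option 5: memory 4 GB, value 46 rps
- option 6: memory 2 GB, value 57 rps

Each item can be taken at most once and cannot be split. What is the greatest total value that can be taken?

108 rps

Check high-value combinations within 10 GB:
- option 4+option 6: memory 6+2=8, value 51+57=108
- option 2+option 6: memory 7+2=9, value 49+57=106
- option 5+option 6: memory 4+2=6, value 46+57=103
Best: 108 rps.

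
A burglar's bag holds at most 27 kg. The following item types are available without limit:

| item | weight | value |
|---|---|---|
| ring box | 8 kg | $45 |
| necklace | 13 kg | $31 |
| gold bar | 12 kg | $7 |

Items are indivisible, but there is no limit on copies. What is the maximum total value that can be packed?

$135

Best value-per-unit is ring box at 45/8, and filling with it alone uses weight 3×8=24. No mix of the others beats 3×45 = 135.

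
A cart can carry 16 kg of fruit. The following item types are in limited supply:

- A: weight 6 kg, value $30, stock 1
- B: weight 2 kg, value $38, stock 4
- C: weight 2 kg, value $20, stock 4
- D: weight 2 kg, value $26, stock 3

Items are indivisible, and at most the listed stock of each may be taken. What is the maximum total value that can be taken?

$250

Best selections within weight 16 and stock limits:
- 4×B + 1×C + 3×D: weight 16, value 250
- 4×B + 2×C + 2×D: weight 16, value 244
- 4×B + 3×C + 1×D: weight 16, value 238
Best: $250.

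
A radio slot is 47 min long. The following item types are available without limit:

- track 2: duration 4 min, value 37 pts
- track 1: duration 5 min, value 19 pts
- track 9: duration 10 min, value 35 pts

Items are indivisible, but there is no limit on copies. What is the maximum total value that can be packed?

407 pts

Best value-per-unit is track 2 at 37/4, and filling with it alone uses duration 11×4=44. No mix of the others beats 11×37 = 407.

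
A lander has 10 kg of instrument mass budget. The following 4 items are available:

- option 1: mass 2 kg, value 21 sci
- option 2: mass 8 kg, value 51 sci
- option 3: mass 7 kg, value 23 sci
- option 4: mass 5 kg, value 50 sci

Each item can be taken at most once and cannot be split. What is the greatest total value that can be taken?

72 sci

Check high-value combinations within 10 kg:
- option 1+option 2: mass 2+8=10, value 21+51=72
- option 1+option 4: mass 2+5=7, value 21+50=71
- option 2: mass 8, value 51
- option 4: mass 5, value 50
Best: 72 sci.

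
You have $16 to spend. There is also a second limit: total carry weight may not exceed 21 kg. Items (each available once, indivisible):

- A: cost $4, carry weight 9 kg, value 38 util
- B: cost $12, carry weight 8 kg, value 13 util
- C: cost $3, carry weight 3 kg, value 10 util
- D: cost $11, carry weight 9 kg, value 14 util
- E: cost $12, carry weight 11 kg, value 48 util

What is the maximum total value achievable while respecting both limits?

86 util

Feasible sets respecting both limits:
- A+E: cost 16, carry weight 20, value 86
- C+E: cost 15, carry weight 14, value 58
- A+D: cost 15, carry weight 18, value 52
- A+B: cost 16, carry weight 17, value 51
Best: 86 util.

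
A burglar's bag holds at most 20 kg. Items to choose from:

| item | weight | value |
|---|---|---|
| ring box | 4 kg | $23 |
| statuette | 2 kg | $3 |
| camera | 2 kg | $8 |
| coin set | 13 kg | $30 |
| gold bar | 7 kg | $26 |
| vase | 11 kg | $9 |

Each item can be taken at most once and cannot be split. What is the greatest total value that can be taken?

Check high-value combinations within 20 kg:
- ring box+camera+coin set: weight 4+2+13=19, value 23+8+30=61
- ring box+statuette+camera+gold bar: weight 4+2+2+7=15, value 23+3+8+26=60
- ring box+camera+gold bar: weight 4+2+7=13, value 23+8+26=57
- ring box+statuette+coin set: weight 4+2+13=19, value 23+3+30=56
Best: $61.

$61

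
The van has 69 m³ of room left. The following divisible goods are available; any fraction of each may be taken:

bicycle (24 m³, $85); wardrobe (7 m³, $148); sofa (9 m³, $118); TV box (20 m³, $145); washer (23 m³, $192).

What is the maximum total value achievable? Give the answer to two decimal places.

638.42

Take in order of value per unit:
- wardrobe (148/7 per unit): all 7 → value 148, running total 148.00
- sofa (118/9 per unit): all 9 → value 118, running total 266.00
- washer (192/23 per unit): all 23 → value 192, running total 458.00
- TV box (145/20 per unit): all 20 → value 145, running total 603.00
- bicycle (85/24 per unit): 10 of 24 → value 10×85/24 = 35.4167, running total 638.42
Total 638.42.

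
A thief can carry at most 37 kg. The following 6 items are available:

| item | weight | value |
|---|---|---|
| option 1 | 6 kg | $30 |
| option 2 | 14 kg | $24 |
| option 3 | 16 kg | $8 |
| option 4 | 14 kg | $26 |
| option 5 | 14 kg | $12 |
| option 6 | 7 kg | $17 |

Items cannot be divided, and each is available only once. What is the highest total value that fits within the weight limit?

$80

Check high-value combinations within 37 kg:
- option 1+option 2+option 4: weight 6+14+14=34, value 30+24+26=80
- option 1+option 4+option 6: weight 6+14+7=27, value 30+26+17=73
- option 1+option 2+option 6: weight 6+14+7=27, value 30+24+17=71
- option 1+option 4+option 5: weight 6+14+14=34, value 30+26+12=68
- option 2+option 4+option 6: weight 14+14+7=35, value 24+26+17=67
Best: $80.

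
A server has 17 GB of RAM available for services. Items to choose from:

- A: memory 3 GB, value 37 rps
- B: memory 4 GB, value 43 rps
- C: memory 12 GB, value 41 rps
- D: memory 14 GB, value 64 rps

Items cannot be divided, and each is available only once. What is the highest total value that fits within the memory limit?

101 rps

Check high-value combinations within 17 GB:
- A+D: memory 3+14=17, value 37+64=101
- B+C: memory 4+12=16, value 43+41=84
- A+B: memory 3+4=7, value 37+43=80
Best: 101 rps.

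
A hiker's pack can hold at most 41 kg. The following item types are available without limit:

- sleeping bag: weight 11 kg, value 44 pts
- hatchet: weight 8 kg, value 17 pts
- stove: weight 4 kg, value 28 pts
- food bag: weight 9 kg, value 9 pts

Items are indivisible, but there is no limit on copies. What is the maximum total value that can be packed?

280 pts

Best value-per-unit is stove at 28/4, and filling with it alone uses weight 10×4=40. No mix of the others beats 10×28 = 280.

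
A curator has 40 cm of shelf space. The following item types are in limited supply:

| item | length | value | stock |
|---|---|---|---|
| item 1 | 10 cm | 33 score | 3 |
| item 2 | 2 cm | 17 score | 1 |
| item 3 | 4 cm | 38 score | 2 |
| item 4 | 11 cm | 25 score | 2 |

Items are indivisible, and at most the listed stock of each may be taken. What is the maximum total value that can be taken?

192 score

Best selections within length 40 and stock limits:
- 3×item 1 + 1×item 2 + 2×item 3: length 40, value 192
- 3×item 1 + 2×item 3: length 38, value 175
- 2×item 1 + 2×item 3 + 1×item 4: length 39, value 167
- 2×item 1 + 1×item 2 + 2×item 3: length 30, value 159
Best: 192 score.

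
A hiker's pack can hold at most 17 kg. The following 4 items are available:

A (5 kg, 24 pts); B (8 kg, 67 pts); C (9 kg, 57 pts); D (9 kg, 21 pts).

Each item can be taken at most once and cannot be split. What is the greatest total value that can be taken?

Check high-value combinations within 17 kg:
- B+C: weight 8+9=17, value 67+57=124
- A+B: weight 5+8=13, value 24+67=91
- B+D: weight 8+9=17, value 67+21=88
Best: 124 pts.

124 pts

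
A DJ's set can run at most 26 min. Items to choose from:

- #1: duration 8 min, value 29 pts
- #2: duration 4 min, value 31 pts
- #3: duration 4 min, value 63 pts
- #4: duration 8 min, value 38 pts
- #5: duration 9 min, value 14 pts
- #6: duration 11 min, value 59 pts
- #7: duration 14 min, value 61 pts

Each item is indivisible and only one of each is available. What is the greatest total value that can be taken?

Check high-value combinations within 26 min:
- #3+#4+#7: duration 4+8+14=26, value 63+38+61=162
- #1+#2+#3+#4: duration 8+4+4+8=24, value 29+31+63+38=161
- #3+#4+#6: duration 4+8+11=23, value 63+38+59=160
- #2+#3+#7: duration 4+4+14=22, value 31+63+61=155
- #2+#3+#6: duration 4+4+11=19, value 31+63+59=153
Best: 162 pts.

162 pts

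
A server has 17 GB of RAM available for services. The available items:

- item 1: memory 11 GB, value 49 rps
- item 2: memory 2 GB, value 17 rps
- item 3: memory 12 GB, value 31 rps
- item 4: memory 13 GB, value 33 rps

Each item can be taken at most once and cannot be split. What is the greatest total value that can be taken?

Check high-value combinations within 17 GB:
- item 1+item 2: memory 11+2=13, value 49+17=66
- item 2+item 4: memory 2+13=15, value 17+33=50
- item 1: memory 11, value 49
- item 2+item 3: memory 2+12=14, value 17+31=48
Best: 66 rps.

66 rps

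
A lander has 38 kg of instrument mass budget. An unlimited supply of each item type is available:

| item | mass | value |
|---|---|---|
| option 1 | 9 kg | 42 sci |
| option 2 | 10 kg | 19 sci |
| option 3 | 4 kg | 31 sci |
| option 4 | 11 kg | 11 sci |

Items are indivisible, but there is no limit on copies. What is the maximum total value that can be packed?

279 sci

Best value-per-unit is option 3 at 31/4, and filling with it alone uses mass 9×4=36. No mix of the others beats 9×31 = 279.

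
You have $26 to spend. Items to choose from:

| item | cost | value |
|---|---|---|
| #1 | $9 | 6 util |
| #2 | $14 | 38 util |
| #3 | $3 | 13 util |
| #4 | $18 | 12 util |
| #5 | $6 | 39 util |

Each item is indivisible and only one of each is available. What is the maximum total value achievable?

Check high-value combinations within $26:
- #2+#3+#5: cost 14+3+6=23, value 38+13+39=90
- #2+#5: cost 14+6=20, value 38+39=77
- #1+#3+#5: cost 9+3+6=18, value 6+13+39=58
- #1+#2+#3: cost 9+14+3=26, value 6+38+13=57
- #3+#5: cost 3+6=9, value 13+39=52
Best: 90 util.

90 util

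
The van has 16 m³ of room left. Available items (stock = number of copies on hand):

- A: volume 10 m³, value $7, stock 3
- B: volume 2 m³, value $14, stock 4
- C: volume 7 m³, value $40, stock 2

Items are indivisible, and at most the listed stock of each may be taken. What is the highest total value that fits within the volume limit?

$96

Top feasible selections:
- 4×B + 1×C: volume 15, value 96
- 1×B + 2×C: volume 16, value 94
- 3×B + 1×C: volume 13, value 82
Best: $96.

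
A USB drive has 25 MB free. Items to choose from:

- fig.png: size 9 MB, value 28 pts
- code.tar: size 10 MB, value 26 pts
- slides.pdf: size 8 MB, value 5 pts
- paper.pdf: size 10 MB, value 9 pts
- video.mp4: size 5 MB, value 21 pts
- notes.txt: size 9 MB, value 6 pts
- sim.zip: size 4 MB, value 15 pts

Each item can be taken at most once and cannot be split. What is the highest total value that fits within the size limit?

75 pts

Check high-value combinations within 25 MB:
- fig.png+code.tar+video.mp4: size 9+10+5=24, value 28+26+21=75
- fig.png+code.tar+sim.zip: size 9+10+4=23, value 28+26+15=69
- fig.png+video.mp4+sim.zip: size 9+5+4=18, value 28+21+15=64
- code.tar+video.mp4+sim.zip: size 10+5+4=19, value 26+21+15=62
Best: 75 pts.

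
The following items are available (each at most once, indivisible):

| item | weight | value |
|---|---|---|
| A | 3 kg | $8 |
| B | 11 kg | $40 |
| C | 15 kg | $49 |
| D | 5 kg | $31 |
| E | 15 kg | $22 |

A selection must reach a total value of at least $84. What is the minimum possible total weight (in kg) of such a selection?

23

Subsets with value ≥ 84, sorted by total weight:
- A+C+D: weight 23, value 88
- B+C: weight 26, value 89
- A+B+C: weight 29, value 97
- B+C+D: weight 31, value 120
Minimum weight: 23 kg.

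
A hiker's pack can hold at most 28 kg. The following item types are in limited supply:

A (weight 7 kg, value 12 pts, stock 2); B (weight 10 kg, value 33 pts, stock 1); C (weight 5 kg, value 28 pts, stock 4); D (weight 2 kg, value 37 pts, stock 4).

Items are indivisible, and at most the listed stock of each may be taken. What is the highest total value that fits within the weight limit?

260 pts

Top feasible selections:
- 4×C + 4×D: weight 28, value 260
- 1×B + 2×C + 4×D: weight 28, value 237
- 3×C + 4×D: weight 23, value 232
Best: 260 pts.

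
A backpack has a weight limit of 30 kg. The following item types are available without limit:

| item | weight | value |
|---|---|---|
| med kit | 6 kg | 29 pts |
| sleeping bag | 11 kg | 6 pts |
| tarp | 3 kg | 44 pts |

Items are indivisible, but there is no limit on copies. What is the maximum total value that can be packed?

Best value-per-unit is tarp at 44/3, and filling with it alone uses weight 10×3=30. No mix of the others beats 10×44 = 440.

440 pts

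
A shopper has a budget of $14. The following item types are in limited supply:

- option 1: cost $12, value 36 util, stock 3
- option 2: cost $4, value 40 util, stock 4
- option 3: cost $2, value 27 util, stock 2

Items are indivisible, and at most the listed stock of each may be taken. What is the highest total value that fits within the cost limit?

Top feasible selections:
- 3×option 2 + 1×option 3: cost 14, value 147
- 2×option 2 + 2×option 3: cost 12, value 134
- 3×option 2: cost 12, value 120
Best: 147 util.

147 util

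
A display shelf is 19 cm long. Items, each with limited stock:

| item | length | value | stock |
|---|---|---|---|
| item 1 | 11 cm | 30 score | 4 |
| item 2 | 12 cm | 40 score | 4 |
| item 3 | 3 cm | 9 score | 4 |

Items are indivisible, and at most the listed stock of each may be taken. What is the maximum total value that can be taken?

Best selections within length 19 and stock limits:
- 1×item 2 + 2×item 3: length 18, value 58
- 1×item 2 + 1×item 3: length 15, value 49
Best: 58 score.

58 score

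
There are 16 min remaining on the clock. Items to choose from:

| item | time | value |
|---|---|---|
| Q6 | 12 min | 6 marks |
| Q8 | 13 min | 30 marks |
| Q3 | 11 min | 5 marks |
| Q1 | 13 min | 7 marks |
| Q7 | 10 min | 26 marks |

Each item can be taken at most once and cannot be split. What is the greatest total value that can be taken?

30 marks

Check high-value combinations within 16 min:
- Q8: time 13, value 30
- Q7: time 10, value 26
- Q1: time 13, value 7
Best: 30 marks.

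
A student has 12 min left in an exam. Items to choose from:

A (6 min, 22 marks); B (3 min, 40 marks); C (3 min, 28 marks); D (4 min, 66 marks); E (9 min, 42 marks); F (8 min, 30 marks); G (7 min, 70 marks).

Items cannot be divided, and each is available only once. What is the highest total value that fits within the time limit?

Check high-value combinations within 12 min:
- D+G: time 4+7=11, value 66+70=136
- B+C+D: time 3+3+4=10, value 40+28+66=134
- B+G: time 3+7=10, value 40+70=110
- B+D: time 3+4=7, value 40+66=106
- C+G: time 3+7=10, value 28+70=98
Best: 136 marks.

136 marks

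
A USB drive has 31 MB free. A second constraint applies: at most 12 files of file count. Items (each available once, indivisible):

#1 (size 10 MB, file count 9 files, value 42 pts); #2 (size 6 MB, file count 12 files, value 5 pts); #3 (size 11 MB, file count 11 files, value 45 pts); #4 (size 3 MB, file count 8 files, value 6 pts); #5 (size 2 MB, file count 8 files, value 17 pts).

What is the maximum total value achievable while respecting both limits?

Feasible sets respecting both limits:
- #3: size 11, file count 11, value 45
- #1: size 10, file count 9, value 42
- #5: size 2, file count 8, value 17
Best: 45 pts.

45 pts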